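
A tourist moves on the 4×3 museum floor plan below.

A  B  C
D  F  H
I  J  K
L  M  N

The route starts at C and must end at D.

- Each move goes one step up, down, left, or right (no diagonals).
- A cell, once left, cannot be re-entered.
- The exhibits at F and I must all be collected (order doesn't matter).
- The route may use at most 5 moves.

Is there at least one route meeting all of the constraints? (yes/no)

One route that works: C → H → F → J → I → D.

yes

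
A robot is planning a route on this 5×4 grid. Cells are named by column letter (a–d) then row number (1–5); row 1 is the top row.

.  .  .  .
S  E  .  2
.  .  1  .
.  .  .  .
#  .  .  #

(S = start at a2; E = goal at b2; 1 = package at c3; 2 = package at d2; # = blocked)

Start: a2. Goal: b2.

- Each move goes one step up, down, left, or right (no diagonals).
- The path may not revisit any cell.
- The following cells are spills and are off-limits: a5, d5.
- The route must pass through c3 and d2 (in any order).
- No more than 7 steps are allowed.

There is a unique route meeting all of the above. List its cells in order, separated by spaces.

The budget equals the shortest possible length, so every move has to be on a shortest route through the required cells.
Route from a2: down 1 to a3, right 3 to d3, up 1 to d2, left 2 to b2 — 7 moves in all.
Check: all required cells visited; 7 ≤ 7 moves.

a2 a3 b3 c3 d3 d2 c2 b2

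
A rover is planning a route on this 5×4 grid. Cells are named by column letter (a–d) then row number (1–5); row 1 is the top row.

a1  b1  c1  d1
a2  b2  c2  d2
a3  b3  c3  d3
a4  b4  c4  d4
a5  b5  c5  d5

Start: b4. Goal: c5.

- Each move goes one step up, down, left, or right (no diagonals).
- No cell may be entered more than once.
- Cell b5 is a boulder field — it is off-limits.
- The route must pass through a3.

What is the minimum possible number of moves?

Any route passes through a3 somewhere between b4 and c5. Summing Manhattan distances along the two legs (b4 → a3 → c5) gives a lower bound of 2 + 4 = 6 moves.
A route of 6 moves achieves this: b4 → a4 → a3 → b3 → c3 → c4 → c5.
Since 6 matches the lower bound, it is optimal.

6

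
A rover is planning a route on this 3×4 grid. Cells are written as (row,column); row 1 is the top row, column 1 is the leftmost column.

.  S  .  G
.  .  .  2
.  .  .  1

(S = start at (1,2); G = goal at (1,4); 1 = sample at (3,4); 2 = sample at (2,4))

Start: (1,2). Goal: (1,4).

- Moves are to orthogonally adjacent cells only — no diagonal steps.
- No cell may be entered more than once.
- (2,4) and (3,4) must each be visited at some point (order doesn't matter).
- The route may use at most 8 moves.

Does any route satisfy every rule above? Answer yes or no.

yes

One route that works: (1,2) → (2,2) → (3,2) → (3,3) → (3,4) → (2,4) → (1,4).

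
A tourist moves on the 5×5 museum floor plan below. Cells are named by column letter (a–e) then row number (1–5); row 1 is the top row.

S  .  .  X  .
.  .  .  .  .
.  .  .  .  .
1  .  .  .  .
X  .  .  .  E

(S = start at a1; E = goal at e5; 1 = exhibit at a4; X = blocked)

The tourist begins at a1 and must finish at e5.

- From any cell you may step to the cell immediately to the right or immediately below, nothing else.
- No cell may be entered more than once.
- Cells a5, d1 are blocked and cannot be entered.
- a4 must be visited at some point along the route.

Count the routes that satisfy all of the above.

A right/down-only route from a1 to e5 makes exactly 4 down-moves and 4 right-moves in some order.
With no other constraints that would be C(8,4) = 70 routes.
Split at a4 and multiply the segment counts (each segment already excludes blocked cells): a1→a4: 1; a4→e5: 4; product = 4.
That gives 4 routes.

4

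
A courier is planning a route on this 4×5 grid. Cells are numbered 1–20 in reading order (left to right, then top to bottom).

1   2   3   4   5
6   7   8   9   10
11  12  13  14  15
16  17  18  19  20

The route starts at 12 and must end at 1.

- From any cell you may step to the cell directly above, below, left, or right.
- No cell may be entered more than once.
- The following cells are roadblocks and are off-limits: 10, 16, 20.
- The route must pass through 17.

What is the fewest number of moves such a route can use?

7

Any route passes through 17 somewhere between 12 and 1. Summing Manhattan distances along the two legs (12 → 17 → 1) gives a lower bound of 1 + 4 = 5 moves.
The shortest route satisfying every rule uses 7 moves: 12 → 17 → 18 → 13 → 8 → 3 → 2 → 1.
The no-revisit rule (legs can't share cells) pushes the minimum above the 5-move bound; an exhaustive check rules out every length from 5 to 6, leaving 7 as the minimum.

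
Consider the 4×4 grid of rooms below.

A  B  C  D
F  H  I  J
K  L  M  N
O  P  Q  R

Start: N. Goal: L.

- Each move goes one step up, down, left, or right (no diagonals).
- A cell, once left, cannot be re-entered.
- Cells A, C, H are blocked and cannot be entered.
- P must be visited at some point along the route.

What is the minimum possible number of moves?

Any route passes through P somewhere between N and L. Summing Manhattan distances along the two legs (N → P → L) gives a lower bound of 3 + 1 = 4 moves.
A route of 4 moves achieves this: N → R → Q → P → L.
Since 4 matches the lower bound, it is optimal.

4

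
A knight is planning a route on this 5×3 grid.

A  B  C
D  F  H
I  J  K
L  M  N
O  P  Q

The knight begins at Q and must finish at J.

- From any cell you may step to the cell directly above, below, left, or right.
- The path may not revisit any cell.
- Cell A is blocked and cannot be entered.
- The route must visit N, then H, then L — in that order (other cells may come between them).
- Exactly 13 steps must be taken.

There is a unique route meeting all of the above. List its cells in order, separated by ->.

The waypoints must appear in the order N, H, L, with no cell reused.
Route from Q: up 4 to C, left 1 to B, down 1 to F, left 1 to D, down 3 to O, right 1 to P, up 2 to J — 13 moves in all.
Check: order respected (N at step 1, H at step 3, L at step 9); 13 moves as required.

Q -> N -> K -> H -> C -> B -> F -> D -> I -> L -> O -> P -> M -> J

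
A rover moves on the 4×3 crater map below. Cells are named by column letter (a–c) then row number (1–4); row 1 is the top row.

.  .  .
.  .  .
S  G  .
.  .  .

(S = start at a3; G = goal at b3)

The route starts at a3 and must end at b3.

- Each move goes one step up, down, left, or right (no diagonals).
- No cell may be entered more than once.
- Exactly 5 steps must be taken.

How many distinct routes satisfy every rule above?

Need simple routes of exactly 5 moves from a3 to b3 (Manhattan distance 1, so 2 moves are spent on a detour and 2 undoing it).
Enumerating: a3 a2 a1 b1 b2 b3 | a3 a2 b2 c2 c3 b3 | a3 a4 b4 c4 c3 b3.
That gives 3 routes.

3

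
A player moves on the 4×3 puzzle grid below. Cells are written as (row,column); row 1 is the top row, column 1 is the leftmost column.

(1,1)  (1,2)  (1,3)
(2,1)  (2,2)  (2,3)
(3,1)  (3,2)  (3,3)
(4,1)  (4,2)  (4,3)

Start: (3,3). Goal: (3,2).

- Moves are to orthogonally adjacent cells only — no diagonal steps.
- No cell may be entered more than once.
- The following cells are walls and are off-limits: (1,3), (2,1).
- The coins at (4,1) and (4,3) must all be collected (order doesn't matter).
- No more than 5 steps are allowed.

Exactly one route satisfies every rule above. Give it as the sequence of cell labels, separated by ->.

The 5-move cap with required stops at (4,1), (4,3) leaves no slack for detours.
Route from (3,3): down to (4,3), 2× left (reaching (4,1)), up to (3,1), right to (3,2) — 5 moves in all.
Check: all required cells visited; 5 ≤ 5 moves.

(3,3) -> (4,3) -> (4,2) -> (4,1) -> (3,1) -> (3,2)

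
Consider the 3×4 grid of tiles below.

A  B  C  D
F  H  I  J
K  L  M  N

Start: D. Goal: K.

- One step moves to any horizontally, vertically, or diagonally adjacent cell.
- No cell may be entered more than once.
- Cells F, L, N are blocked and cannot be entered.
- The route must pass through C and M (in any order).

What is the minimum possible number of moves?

5

Any route passes through C and M in some order between D and K. Summing Chebyshev distances along each leg and taking the cheapest ordering (D → C → M → K) gives a lower bound of 1 + 2 + 2 = 5 moves.
A route of 5 moves achieves this: D → C → I → M → H → K.
Since 5 matches the lower bound, it is optimal.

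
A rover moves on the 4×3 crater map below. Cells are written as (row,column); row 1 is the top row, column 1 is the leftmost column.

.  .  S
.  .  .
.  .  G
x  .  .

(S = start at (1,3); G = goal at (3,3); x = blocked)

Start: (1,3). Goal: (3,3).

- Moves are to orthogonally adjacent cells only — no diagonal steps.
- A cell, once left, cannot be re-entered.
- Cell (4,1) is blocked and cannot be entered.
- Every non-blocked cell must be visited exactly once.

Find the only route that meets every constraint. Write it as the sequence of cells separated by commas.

(1,3), (2,3), (2,2), (1,2), (1,1), (2,1), (3,1), (3,2), (4,2), (4,3), (3,3)

Need to visit all 11 open cells exactly once, starting at (1,3) and ending at (3,3).
Cell (4,3) has only two open neighbours ((3,3) and (4,2)), so the path must pass straight through it: one of those is the cell it's entered from and the other is where it exits.
Route from (1,3): down 1 to (2,3), left 1 to (2,2), up 1 to (1,2), left 1 to (1,1), down 2 to (3,1), right 1 to (3,2), down 1 to (4,2), right 1 to (4,3), up 1 to (3,3) — 10 moves in all.
Check: all 11 open cells covered.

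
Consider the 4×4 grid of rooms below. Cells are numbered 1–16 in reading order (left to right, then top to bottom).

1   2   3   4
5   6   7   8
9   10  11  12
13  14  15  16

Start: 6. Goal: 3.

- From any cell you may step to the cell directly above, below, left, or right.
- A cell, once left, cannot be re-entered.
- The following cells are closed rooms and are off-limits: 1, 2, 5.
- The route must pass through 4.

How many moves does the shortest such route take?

Any route passes through 4 somewhere between 6 and 3. Summing Manhattan distances along the two legs (6 → 4 → 3) gives a lower bound of 3 + 1 = 4 moves.
A route of 4 moves achieves this: 6 → 7 → 8 → 4 → 3.
Since 4 matches the lower bound, it is optimal.

4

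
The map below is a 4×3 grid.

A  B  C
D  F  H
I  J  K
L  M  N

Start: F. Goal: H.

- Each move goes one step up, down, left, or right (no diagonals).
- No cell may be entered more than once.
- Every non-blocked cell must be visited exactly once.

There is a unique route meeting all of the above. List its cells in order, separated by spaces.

F J K N M L I D A B C H

Need to visit all 12 open cells exactly once, starting at F and ending at H.
Route from F: down 1 to J, right 1 to K, down 1 to N, left 2 to L, up 3 to A, right 2 to C, down 1 to H — 11 moves in all.
Check: all 12 open cells covered.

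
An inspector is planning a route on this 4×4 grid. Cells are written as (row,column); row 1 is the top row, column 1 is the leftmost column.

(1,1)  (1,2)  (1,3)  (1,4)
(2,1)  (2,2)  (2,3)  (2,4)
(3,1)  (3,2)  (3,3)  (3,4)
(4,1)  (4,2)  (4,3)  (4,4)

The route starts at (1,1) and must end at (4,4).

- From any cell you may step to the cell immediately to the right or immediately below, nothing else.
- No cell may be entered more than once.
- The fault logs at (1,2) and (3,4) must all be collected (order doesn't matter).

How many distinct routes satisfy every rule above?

6

A right/down-only route from (1,1) to (4,4) makes exactly 3 down-moves and 3 right-moves in some order.
With no other constraints that would be C(6,3) = 20 routes.
A monotone route can only reach the required cells in the order (1,2), (3,4), so split there and multiply the segment counts: (1,1)→(1,2): 1; (1,2)→(3,4): 6; (3,4)→(4,4): 1; product = 6.
That gives 6 routes.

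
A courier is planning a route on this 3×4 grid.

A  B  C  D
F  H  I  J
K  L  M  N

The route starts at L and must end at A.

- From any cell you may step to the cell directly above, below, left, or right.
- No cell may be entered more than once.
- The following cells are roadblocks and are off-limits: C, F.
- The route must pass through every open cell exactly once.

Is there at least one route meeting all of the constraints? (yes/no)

no

Cell D has only one open neighbour but is neither the start nor the goal, so a Hamiltonian route would have to both enter and leave it through the same neighbour — impossible without revisiting.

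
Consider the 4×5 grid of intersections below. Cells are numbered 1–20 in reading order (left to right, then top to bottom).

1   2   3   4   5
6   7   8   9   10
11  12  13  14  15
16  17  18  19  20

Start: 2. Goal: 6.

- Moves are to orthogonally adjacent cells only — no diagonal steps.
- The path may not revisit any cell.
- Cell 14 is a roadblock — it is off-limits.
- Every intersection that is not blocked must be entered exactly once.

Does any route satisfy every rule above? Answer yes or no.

Colour the cells like a checkerboard: each orthogonal step flips colour, so a Hamiltonian route alternates colours. Here there are 10 cells of one colour and 9 of the other, with start on the same colour as the goal — the counts and endpoints can't be arranged into an alternating sequence of length 19, so no Hamiltonian route exists.

no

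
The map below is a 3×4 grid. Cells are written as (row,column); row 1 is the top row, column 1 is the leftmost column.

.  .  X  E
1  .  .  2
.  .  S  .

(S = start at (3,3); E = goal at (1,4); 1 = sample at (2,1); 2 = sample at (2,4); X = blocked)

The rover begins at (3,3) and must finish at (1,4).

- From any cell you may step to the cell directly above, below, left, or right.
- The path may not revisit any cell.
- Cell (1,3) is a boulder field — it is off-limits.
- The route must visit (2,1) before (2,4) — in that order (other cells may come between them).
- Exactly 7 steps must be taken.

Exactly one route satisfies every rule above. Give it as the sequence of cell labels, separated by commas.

(3,3), (3,2), (3,1), (2,1), (2,2), (2,3), (2,4), (1,4)

The waypoints must appear in the order (2,1), (2,4), with no cell reused.
Route from (3,3): 2× left (reaching (3,1)), up to (2,1), 3× right (reaching (2,4)), up to (1,4) — 7 moves in all.
Check: order respected (1 at step 3, 2 at step 6); 7 moves as required.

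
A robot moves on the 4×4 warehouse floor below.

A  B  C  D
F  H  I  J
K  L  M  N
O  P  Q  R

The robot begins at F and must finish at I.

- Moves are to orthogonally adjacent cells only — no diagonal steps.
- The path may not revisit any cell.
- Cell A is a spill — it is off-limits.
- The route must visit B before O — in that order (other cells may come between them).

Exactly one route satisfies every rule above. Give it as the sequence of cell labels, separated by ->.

The waypoints must appear in the order B, O, with no cell reused.
Route from F: right 1 to H, up 1 to B, right 2 to D, down 3 to R, left 3 to O, up 1 to K, right 2 to M, up 1 to I — 14 moves in all.
Check: order respected (B at step 2, O at step 10).

F -> H -> B -> C -> D -> J -> N -> R -> Q -> P -> O -> K -> L -> M -> I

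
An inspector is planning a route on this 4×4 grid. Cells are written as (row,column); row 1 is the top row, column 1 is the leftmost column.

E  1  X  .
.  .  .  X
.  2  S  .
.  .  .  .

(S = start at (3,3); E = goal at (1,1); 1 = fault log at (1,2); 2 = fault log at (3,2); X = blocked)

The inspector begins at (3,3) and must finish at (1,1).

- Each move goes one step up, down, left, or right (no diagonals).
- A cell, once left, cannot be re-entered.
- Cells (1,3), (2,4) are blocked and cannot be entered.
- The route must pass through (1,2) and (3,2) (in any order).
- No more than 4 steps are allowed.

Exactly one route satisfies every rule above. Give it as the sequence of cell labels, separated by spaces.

(3,3) (3,2) (2,2) (1,2) (1,1)

The 4-move cap with required stops at (1,2), (3,2) leaves no slack for detours.
Route from (3,3): left to (3,2), 2× up (reaching (1,2)), left to (1,1) — 4 moves in all.
Check: all required cells visited; 4 ≤ 4 moves.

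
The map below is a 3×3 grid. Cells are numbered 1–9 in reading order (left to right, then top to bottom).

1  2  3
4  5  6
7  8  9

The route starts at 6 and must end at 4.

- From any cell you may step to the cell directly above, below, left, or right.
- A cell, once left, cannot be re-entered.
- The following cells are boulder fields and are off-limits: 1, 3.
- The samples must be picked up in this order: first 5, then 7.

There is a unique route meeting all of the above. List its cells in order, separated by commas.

The waypoints must appear in the order 5, 7, with no cell reused.
Route from 6: left to 5, down to 8, left to 7, up to 4 — 4 moves in all.
Check: order respected (5 at step 1, 7 at step 3).

6, 5, 8, 7, 4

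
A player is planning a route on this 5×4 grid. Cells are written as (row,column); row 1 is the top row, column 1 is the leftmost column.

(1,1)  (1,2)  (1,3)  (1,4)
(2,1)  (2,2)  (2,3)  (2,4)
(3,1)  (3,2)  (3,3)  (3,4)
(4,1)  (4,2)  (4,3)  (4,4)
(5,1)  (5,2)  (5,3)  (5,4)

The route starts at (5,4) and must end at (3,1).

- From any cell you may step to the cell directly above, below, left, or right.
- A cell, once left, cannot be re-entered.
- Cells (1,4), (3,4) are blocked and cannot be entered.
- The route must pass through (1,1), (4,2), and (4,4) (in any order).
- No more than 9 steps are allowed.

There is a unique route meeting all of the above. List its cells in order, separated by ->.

The 9-move cap with required stops at (1,1), (4,2), (4,4) leaves no slack for detours.
Route from (5,4): up to (4,4), 2× left (reaching (4,2)), 3× up (reaching (1,2)), left to (1,1), 2× down (reaching (3,1)) — 9 moves in all.
Check: all required cells visited; 9 ≤ 9 moves.

(5,4) -> (4,4) -> (4,3) -> (4,2) -> (3,2) -> (2,2) -> (1,2) -> (1,1) -> (2,1) -> (3,1)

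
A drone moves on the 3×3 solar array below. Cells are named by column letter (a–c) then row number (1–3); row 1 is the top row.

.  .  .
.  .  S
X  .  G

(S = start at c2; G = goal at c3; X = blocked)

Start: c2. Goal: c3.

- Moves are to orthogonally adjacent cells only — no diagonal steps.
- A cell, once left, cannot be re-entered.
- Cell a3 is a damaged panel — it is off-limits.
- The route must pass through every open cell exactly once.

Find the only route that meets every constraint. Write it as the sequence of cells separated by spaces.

c2 c1 b1 a1 a2 b2 b3 c3

Need to visit all 8 open cells exactly once, starting at c2 and ending at c3.
Cell a2 has only two open neighbours (a1 and b2), so the path must pass straight through it: one of those is the cell it's entered from and the other is where it exits.
Route from c2: up to c1, 2× left (reaching a1), down to a2, right to b2, down to b3, right to c3 — 7 moves in all.
Check: all 8 open cells covered.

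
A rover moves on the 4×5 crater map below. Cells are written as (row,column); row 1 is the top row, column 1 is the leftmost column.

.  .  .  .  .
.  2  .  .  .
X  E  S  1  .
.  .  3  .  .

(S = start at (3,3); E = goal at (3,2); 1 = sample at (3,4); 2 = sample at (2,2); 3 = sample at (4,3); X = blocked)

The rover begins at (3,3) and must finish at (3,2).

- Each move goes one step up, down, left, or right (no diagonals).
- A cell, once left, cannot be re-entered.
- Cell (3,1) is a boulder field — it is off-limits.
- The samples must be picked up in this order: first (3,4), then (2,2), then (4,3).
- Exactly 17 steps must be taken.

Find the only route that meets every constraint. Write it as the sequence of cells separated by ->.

The waypoints must appear in the order (3,4), (2,2), (4,3), with no cell reused.
Route from (3,3): right to (3,4), up to (2,4), 3× left (reaching (2,1)), up to (1,1), 4× right (reaching (1,5)), 3× down (reaching (4,5)), 3× left (reaching (4,2)), up to (3,2) — 17 moves in all.
Check: order respected (1 at step 1, 2 at step 4, 3 at step 15); 17 moves as required.

(3,3) -> (3,4) -> (2,4) -> (2,3) -> (2,2) -> (2,1) -> (1,1) -> (1,2) -> (1,3) -> (1,4) -> (1,5) -> (2,5) -> (3,5) -> (4,5) -> (4,4) -> (4,3) -> (4,2) -> (3,2)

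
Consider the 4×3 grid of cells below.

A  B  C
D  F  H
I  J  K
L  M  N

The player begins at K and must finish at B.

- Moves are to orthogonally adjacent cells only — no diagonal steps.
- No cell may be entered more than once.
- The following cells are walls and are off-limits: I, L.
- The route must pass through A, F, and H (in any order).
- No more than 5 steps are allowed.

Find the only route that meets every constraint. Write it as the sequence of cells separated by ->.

K -> H -> F -> D -> A -> B

The 5-move cap with required stops at A, F, H leaves no slack for detours.
Route from K: up to H, 2× left (reaching D), up to A, right to B — 5 moves in all.
Check: all required cells visited; 5 ≤ 5 moves.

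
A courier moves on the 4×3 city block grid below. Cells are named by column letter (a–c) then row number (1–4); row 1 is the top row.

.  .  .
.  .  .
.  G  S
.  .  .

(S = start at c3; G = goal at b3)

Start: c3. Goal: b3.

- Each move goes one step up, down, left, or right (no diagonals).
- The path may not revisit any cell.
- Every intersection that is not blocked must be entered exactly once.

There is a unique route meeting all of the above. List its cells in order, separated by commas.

Need to visit all 12 open cells exactly once, starting at c3 and ending at b3.
Cell a1 has only two open neighbours (a2 and b1), so the path must pass straight through it: one of those is the cell it's entered from and the other is where it exits.
Route from c3: down 1 to c4, left 2 to a4, up 3 to a1, right 2 to c1, down 1 to c2, left 1 to b2, down 1 to b3 — 11 moves in all.
Check: all 12 open cells covered.

c3, c4, b4, a4, a3, a2, a1, b1, c1, c2, b2, b3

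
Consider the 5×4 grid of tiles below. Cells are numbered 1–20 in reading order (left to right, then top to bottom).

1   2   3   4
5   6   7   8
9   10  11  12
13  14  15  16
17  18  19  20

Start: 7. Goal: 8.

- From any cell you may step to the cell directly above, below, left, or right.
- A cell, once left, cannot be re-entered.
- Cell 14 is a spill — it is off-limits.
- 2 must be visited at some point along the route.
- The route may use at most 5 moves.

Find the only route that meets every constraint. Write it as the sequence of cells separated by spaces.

The budget equals the shortest possible length, so every move has to be on a shortest route through the required cells.
Route from 7: left to 6, up to 2, 2× right (reaching 4), down to 8 — 5 moves in all.
Check: all required cells visited; 5 ≤ 5 moves.

7 6 2 3 4 8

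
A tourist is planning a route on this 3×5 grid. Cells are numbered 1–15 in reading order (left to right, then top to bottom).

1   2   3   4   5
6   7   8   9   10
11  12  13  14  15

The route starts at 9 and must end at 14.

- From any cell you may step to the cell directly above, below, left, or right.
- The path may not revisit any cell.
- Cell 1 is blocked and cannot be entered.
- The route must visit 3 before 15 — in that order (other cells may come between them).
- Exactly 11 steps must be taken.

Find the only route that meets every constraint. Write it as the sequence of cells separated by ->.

9 -> 8 -> 13 -> 12 -> 7 -> 2 -> 3 -> 4 -> 5 -> 10 -> 15 -> 14

The waypoints must appear in the order 3, 15, with no cell reused.
Route from 9: left 1 to 8, down 1 to 13, left 1 to 12, up 2 to 2, right 3 to 5, down 2 to 15, left 1 to 14 — 11 moves in all.
Check: order respected (3 at step 6, 15 at step 10); 11 moves as required.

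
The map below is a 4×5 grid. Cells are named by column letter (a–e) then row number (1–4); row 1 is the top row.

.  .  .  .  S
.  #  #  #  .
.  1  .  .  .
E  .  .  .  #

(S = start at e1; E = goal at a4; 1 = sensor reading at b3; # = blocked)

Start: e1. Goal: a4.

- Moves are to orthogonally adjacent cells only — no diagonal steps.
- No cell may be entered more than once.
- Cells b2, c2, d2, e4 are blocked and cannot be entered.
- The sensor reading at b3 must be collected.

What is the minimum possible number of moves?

7

Any route passes through b3 somewhere between e1 and a4. Summing Manhattan distances along the two legs (e1 → b3 → a4) gives a lower bound of 5 + 2 = 7 moves.
A route of 7 moves achieves this: e1 → e2 → e3 → d3 → c3 → b3 → b4 → a4.
Since 7 matches the lower bound, it is optimal.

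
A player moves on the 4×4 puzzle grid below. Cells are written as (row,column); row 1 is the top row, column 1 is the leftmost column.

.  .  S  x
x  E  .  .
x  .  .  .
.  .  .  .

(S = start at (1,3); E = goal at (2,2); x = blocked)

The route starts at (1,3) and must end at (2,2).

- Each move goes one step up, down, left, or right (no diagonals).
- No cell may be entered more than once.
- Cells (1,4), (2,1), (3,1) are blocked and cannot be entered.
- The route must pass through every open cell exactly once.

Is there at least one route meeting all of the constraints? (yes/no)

no

Cell (1,1) has only one open neighbour but is neither the start nor the goal, so a Hamiltonian route would have to both enter and leave it through the same neighbour — impossible without revisiting.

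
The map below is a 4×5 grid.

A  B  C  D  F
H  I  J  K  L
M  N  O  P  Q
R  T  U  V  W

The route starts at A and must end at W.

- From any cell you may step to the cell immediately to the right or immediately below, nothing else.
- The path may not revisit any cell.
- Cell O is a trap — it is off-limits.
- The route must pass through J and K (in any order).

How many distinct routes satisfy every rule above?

9

A right/down-only route from A to W makes exactly 3 down-moves and 4 right-moves in some order.
With no other constraints that would be C(7,3) = 35 routes.
A monotone route can only reach the required cells in the order J, K, so split there and multiply the segment counts (each segment already excludes blocked cells): A→J: 3; J→K: 1; K→W: 3; product = 9.
That gives 9 routes.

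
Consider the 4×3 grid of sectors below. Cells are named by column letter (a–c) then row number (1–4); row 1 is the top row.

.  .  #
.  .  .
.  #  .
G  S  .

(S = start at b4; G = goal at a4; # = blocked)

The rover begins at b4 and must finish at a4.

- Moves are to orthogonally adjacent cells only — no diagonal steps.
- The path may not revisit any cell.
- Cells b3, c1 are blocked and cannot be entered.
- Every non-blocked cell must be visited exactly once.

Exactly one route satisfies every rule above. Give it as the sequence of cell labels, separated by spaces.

b4 c4 c3 c2 b2 b1 a1 a2 a3 a4

Need to visit all 10 open cells exactly once, starting at b4 and ending at a4.
Route from b4: right 1 to c4, up 2 to c2, left 1 to b2, up 1 to b1, left 1 to a1, down 3 to a4 — 9 moves in all.
Check: all 10 open cells covered.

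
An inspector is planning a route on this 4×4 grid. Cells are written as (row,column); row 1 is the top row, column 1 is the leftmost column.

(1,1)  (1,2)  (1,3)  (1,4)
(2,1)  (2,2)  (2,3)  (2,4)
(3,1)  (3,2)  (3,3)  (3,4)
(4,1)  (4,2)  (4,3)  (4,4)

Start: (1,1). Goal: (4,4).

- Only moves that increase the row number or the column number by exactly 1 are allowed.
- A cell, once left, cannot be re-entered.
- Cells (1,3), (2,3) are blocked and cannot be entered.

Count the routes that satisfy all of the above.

10

A right/down-only route from (1,1) to (4,4) makes exactly 3 down-moves and 3 right-moves in some order.
With no other constraints that would be C(6,3) = 20 routes.
Subtract routes through each blocked cell (inclusion–exclusion for overlaps): − through (1,3): 4 − through (2,3): 9 + through (1,3)&(2,3): 3 → 10.
That gives 10 routes.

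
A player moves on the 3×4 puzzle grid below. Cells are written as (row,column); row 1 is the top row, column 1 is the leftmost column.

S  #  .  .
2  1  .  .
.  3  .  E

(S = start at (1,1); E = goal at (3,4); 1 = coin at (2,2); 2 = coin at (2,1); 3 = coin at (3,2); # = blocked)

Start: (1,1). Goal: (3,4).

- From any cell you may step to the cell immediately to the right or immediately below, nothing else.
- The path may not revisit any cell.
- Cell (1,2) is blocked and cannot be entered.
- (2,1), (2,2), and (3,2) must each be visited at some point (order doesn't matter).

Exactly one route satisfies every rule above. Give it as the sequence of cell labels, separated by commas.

Moves only go right or down, so the column and row indices never decrease.
Route from (1,1): down 1 to (2,1), right 1 to (2,2), down 1 to (3,2), right 2 to (3,4) — 5 moves in all.
Check: all required cells visited.

(1,1), (2,1), (2,2), (3,2), (3,3), (3,4)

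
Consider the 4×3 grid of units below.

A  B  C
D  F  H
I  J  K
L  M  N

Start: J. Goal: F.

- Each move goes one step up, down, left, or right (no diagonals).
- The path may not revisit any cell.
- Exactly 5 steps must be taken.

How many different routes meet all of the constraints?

Need simple routes of exactly 5 moves from J to F (Manhattan distance 1, so 2 moves are spent on a detour and 2 undoing it).
Enumerating: J M L I D F | J M N K H F | J I D A B F | J K H C B F.
That gives 4 routes.

4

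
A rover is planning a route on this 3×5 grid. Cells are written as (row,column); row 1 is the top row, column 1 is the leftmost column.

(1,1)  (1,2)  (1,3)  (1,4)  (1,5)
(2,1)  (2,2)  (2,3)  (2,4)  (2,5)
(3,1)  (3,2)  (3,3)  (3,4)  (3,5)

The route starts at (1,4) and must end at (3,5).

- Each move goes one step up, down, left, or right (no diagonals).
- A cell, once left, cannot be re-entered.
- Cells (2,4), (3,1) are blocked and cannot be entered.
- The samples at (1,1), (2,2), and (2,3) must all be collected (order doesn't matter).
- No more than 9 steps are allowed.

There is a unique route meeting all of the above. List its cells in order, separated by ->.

Any route must reach (1,1), (2,2), and (2,3) and still end at (3,5) within 9 moves, so the order of the required stops is forced.
Route from (1,4): left 3 to (1,1), down 1 to (2,1), right 2 to (2,3), down 1 to (3,3), right 2 to (3,5) — 9 moves in all.
Check: all required cells visited; 9 ≤ 9 moves.

(1,4) -> (1,3) -> (1,2) -> (1,1) -> (2,1) -> (2,2) -> (2,3) -> (3,3) -> (3,4) -> (3,5)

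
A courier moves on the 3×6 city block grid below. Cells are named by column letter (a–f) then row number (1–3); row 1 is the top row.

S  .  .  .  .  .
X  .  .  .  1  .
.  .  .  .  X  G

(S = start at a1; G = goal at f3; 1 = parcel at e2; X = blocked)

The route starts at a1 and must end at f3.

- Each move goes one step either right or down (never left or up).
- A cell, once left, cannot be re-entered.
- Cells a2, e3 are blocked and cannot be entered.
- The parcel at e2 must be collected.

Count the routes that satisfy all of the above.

A right/down-only route from a1 to f3 makes exactly 2 down-moves and 5 right-moves in some order.
With no other constraints that would be C(7,2) = 21 routes.
Split at e2 and multiply the segment counts (each segment already excludes blocked cells): a1→e2: 4; e2→f3: 1; product = 4.
That gives 4 routes.

4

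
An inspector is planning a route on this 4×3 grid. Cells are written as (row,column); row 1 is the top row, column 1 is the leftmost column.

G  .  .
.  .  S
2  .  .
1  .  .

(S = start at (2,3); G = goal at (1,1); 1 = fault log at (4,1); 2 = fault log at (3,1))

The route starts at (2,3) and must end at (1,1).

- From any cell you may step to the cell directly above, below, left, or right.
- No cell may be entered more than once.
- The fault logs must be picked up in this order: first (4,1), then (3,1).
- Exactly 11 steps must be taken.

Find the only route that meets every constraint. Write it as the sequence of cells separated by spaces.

(2,3) (1,3) (1,2) (2,2) (3,2) (3,3) (4,3) (4,2) (4,1) (3,1) (2,1) (1,1)

The waypoints must appear in the order (4,1), (3,1), with no cell reused.
Route from (2,3): up to (1,3), left to (1,2), 2× down (reaching (3,2)), right to (3,3), down to (4,3), 2× left (reaching (4,1)), 3× up (reaching (1,1)) — 11 moves in all.
Check: order respected (1 at step 8, 2 at step 9); 11 moves as required.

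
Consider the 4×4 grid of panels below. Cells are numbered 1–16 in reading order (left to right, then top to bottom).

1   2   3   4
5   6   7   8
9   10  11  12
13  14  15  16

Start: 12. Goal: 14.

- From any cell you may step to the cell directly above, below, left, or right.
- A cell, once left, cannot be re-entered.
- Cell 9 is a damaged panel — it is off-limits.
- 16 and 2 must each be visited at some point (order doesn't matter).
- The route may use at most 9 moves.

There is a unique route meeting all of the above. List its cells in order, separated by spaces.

The 9-move cap with required stops at 16, 2 leaves no slack for detours.
Route from 12: down 1 to 16, left 1 to 15, up 3 to 3, left 1 to 2, down 3 to 14 — 9 moves in all.
Check: all required cells visited; 9 ≤ 9 moves.

12 16 15 11 7 3 2 6 10 14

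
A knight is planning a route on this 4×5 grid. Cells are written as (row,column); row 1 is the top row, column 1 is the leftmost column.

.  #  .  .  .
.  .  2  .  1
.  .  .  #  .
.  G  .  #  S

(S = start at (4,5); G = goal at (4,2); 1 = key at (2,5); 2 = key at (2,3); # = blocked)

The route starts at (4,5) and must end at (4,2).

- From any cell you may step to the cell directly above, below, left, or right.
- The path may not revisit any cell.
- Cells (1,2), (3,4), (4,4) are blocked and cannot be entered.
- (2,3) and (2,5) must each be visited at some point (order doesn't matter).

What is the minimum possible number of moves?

Any route passes through (2,3) and (2,5) in some order between (4,5) and (4,2). Summing Manhattan distances along each leg and taking the cheapest ordering ((4,5) → (2,5) → (2,3) → (4,2)) gives a lower bound of 2 + 2 + 3 = 7 moves.
A route of 7 moves achieves this: (4,5) → (3,5) → (2,5) → (2,4) → (2,3) → (3,3) → (4,3) → (4,2).
Since 7 matches the lower bound, it is optimal.

7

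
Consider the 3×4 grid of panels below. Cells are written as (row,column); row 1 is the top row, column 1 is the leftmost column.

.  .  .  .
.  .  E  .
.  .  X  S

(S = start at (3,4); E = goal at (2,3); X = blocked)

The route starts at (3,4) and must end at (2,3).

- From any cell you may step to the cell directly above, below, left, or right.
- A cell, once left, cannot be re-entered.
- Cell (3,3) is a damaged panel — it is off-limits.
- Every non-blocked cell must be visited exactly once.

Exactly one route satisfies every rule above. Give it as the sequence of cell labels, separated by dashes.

(3,4) - (2,4) - (1,4) - (1,3) - (1,2) - (1,1) - (2,1) - (3,1) - (3,2) - (2,2) - (2,3)

Need to visit all 11 open cells exactly once, starting at (3,4) and ending at (2,3).
Cell (1,1) has only two open neighbours ((2,1) and (1,2)), so the path must pass straight through it: one of those is the cell it's entered from and the other is where it exits.
Route from (3,4): up 2 to (1,4), left 3 to (1,1), down 2 to (3,1), right 1 to (3,2), up 1 to (2,2), right 1 to (2,3) — 10 moves in all.
Check: all 11 open cells covered.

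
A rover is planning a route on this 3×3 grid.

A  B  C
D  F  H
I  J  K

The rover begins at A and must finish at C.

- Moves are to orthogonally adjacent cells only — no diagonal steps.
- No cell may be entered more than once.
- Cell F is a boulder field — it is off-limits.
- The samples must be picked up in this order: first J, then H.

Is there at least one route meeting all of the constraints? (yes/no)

yes

One route that works: A → D → I → J → K → H → C.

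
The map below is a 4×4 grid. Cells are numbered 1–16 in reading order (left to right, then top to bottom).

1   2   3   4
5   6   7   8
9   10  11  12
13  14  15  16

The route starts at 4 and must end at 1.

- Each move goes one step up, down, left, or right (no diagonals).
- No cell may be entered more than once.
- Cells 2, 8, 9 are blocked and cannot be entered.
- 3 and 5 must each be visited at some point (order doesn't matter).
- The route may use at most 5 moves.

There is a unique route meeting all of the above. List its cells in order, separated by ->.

4 -> 3 -> 7 -> 6 -> 5 -> 1

The budget equals the shortest possible length, so every move has to be on a shortest route through the required cells.
Route from 4: left to 3, down to 7, 2× left (reaching 5), up to 1 — 5 moves in all.
Check: all required cells visited; 5 ≤ 5 moves.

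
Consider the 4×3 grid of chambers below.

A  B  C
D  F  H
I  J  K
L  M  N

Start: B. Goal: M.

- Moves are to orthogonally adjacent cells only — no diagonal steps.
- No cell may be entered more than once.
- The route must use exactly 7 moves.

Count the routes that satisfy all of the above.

12

Need simple routes of exactly 7 moves from B to M (Manhattan distance 3, so 2 moves are spent on a detour and 2 undoing it).
Branch systematically from the start, pruning whenever the remaining move budget drops below the Manhattan distance to M or differs from it in parity. Grouping the completions by first move — via F: 2; via A: 5; via C: 5 — and summing: 2 + 5 + 5 = 12.
That gives 12 routes.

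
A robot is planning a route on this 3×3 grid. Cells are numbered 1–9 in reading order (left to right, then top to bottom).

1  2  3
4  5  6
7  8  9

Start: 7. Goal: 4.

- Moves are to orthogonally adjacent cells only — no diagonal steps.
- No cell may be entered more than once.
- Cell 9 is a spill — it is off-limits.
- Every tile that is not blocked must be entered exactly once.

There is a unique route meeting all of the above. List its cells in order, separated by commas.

7, 8, 5, 6, 3, 2, 1, 4

Need to visit all 8 open cells exactly once, starting at 7 and ending at 4.
Cell 6 has only two open neighbours (3 and 5), so the path must pass straight through it: one of those is the cell it's entered from and the other is where it exits.
Route from 7: right 1 to 8, up 1 to 5, right 1 to 6, up 1 to 3, left 2 to 1, down 1 to 4 — 7 moves in all.
Check: all 8 open cells covered.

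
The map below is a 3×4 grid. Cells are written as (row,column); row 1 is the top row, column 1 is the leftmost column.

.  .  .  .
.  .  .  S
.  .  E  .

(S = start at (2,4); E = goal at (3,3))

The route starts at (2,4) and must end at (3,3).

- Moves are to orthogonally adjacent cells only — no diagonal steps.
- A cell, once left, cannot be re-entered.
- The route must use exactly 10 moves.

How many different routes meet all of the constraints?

2

Need simple routes of exactly 10 moves from (2,4) to (3,3) (Manhattan distance 2, so 4 moves are spent on a detour and 4 undoing it).
Enumerating: (2,4) (1,4) (1,3) (2,3) (2,2) (1,2) (1,1) (2,1) (3,1) (3,2) (3,3) | (2,4) (1,4) (1,3) (1,2) (1,1) (2,1) (3,1) (3,2) (2,2) (2,3) (3,3).
That gives 2 routes.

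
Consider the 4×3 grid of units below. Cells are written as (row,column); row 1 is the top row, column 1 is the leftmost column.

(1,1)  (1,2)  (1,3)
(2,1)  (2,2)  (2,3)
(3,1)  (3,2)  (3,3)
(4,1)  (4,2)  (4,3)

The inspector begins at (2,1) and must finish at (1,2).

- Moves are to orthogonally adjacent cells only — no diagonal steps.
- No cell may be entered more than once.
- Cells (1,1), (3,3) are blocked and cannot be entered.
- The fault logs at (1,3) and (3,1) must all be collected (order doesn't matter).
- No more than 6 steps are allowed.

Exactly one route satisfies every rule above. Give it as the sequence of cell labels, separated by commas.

(2,1), (3,1), (3,2), (2,2), (2,3), (1,3), (1,2)

Any route must reach (1,3) and (3,1) and still end at (1,2) within 6 moves, so the order of the required stops is forced.
Route from (2,1): down to (3,1), right to (3,2), up to (2,2), right to (2,3), up to (1,3), left to (1,2) — 6 moves in all.
Check: all required cells visited; 6 ≤ 6 moves.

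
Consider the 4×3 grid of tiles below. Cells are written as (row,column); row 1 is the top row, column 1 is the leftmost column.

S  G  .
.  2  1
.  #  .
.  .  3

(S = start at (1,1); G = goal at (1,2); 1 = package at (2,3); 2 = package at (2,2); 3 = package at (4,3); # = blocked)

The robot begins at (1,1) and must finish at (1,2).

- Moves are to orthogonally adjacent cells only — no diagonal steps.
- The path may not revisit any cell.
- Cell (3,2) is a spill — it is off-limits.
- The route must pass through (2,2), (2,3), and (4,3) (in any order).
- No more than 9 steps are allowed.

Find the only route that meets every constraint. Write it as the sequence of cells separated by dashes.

Any route must reach (2,2), (2,3), and (4,3) and still end at (1,2) within 9 moves, so the order of the required stops is forced.
Route from (1,1): 3× down (reaching (4,1)), 2× right (reaching (4,3)), 2× up (reaching (2,3)), left to (2,2), up to (1,2) — 9 moves in all.
Check: all required cells visited; 9 ≤ 9 moves.

(1,1) - (2,1) - (3,1) - (4,1) - (4,2) - (4,3) - (3,3) - (2,3) - (2,2) - (1,2)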